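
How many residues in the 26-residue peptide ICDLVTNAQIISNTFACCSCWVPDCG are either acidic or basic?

Acidic: D, E. Basic: H, K, R.
Acidic residues here: D3, D24 (2).
Basic residues here: none (0).
The two groups share no amino acid, so total = 2 + 0 = 2.

2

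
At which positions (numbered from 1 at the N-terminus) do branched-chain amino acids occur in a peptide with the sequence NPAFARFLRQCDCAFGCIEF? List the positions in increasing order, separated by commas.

The BCAAs are Val, Leu, and Ile — aliphatic side chains with a branch point.
Matching residues: L8, I18.

8, 18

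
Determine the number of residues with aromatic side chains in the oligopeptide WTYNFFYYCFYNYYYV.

11

Phenylalanine (F), tryptophan (W), and tyrosine (Y) have aromatic ring side chains.
Matching residues: W1, Y3, F5, F6, Y7, Y8, F10, Y11, Y13, Y14, Y15.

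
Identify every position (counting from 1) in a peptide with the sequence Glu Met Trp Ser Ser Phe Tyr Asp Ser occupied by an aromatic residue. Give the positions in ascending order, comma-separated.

F, W, and Y each carry an aromatic ring on the side chain.
Matching residues: Trp3, Phe6, Tyr7.

3, 6, 7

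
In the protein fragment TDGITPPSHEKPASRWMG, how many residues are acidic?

2

Only D (aspartate) and E (glutamate) carry a side-chain carboxylic acid.
Matching residues: D2, E10.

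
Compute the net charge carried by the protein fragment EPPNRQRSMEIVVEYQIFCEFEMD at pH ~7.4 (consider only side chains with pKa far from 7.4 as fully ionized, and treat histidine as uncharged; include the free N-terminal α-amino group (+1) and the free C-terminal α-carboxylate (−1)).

At pH ~7.4 the Lys and Arg side chains are protonated (+1), the Asp and Glu side chains are deprotonated (−1), and with His taken as neutral all other side chains carry no charge.
Positive (K, R): R5, R7 → +2.
Negative (D, E): E1, E10, E14, E20, E22, D24 → −6.
The N-terminus (+1) and C-terminus (−1) cancel.
Net charge = (+2) + (−6) = −4.

-4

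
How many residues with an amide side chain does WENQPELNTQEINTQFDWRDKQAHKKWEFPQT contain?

8

Only N (asparagine) and Q (glutamine) carry a side-chain carboxamide.
Matching residues: N3, Q4, N8, Q10, N13, Q15, Q22, Q31.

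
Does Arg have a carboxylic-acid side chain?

Aspartate (D) and glutamate (E) have carboxylic-acid side chains and are the acidic amino acids.
Arginine is not in this group.

No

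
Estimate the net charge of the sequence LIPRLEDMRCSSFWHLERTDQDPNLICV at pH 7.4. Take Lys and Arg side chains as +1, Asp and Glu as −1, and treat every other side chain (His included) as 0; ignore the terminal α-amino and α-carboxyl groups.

Positive (K, R): R4, R9, R18 → +3.
Negative (D, E): E6, D7, E17, D20, D22 → −5.
Net charge = (+3) + (−5) = −2.

-2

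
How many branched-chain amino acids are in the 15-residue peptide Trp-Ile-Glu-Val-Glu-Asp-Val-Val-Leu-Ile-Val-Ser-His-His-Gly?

Valine (V), leucine (L), and isoleucine (I) are the branched-chain amino acids.
Matching residues: Ile2, Val4, Val7, Val8, Leu9, Ile10, Val11.

7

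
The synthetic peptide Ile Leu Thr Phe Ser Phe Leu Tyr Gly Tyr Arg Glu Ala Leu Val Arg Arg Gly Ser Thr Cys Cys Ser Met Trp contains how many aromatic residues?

The aromatic amino acids are Phe (F, benzyl), Trp (W, indole), and Tyr (Y, phenol).
Matching residues: Phe4, Phe6, Tyr8, Tyr10, Trp25.

5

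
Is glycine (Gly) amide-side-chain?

The amide-side-chain residues are Asn (N) and Gln (Q).
Glycine is not in this group.

No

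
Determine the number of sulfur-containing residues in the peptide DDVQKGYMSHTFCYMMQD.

4

Only Cys (C) and Met (M) have a sulfur atom in the side chain.
Matching residues: M8, C13, M15, M16.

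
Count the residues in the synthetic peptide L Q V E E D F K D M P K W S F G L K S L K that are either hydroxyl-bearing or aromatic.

Hydroxyl-bearing: S, T, Y. Aromatic: F, W, Y.
Hydroxyl-bearing residues here: S14, S19 (2).
Aromatic residues here: F7, W13, F15 (3).
(Y belongs to both groups, but none appear in this sequence.) Total = 2 + 3 = 5.

5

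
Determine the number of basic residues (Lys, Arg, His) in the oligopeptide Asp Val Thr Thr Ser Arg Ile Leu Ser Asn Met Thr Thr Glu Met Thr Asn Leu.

Matching residues: Arg6.

1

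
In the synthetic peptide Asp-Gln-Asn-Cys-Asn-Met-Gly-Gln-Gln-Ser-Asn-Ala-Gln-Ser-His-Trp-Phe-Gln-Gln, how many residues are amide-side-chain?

The amide-side-chain residues are Asn (N) and Gln (Q).
Matching residues: Gln2, Asn3, Asn5, Gln8, Gln9, Asn11, Gln13, Gln18, Gln19.

9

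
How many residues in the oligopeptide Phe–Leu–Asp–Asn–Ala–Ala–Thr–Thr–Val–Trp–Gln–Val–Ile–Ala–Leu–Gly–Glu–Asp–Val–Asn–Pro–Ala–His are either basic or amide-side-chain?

4

Basic: H, K, R. Amide-side-chain: N, Q.
Basic residues here: His23 (1).
Amide-side-chain residues here: Asn4, Gln11, Asn20 (3).
The two groups share no amino acid, so total = 1 + 3 = 4.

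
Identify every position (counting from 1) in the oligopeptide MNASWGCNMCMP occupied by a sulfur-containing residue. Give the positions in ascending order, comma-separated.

The sulfur-bearing residues are cysteine (–SH) and methionine (–S–CH₃).
Matching residues: M1, C7, M9, C10, M11.

1, 7, 9, 10, 11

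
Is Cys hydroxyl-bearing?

S, T, and Y are the three residues with a side-chain hydroxyl.
Cysteine is not in this group.

No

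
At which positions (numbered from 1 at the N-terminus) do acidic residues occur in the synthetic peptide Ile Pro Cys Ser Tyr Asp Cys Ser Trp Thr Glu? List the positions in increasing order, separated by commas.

6, 11

Aspartate (D) and glutamate (E) have carboxylic-acid side chains and are the acidic amino acids.
Matching residues: Asp6, Glu11.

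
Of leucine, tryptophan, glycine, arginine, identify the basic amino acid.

The basic amino acids are Lys (K), Arg (R), and His (H).
Of the listed options, only arginine belongs to this group.

arginine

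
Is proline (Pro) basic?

No

K, R, and H are the three residues with basic side chains (ε-amine, guanidinium, and imidazole respectively).
Proline is not in this group.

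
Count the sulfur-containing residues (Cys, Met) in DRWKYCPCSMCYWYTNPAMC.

Matching residues: C6, C8, M10, C11, M19, C20.

6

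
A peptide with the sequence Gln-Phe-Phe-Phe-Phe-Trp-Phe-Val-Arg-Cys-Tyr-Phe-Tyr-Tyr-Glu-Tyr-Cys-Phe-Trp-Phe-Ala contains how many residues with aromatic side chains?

14

F, W, and Y each carry an aromatic ring on the side chain.
Matching residues: Phe2, Phe3, Phe4, Phe5, Trp6, Phe7, Tyr11, Phe12, Tyr13, Tyr14, Tyr16, Phe18, Trp19, Phe20.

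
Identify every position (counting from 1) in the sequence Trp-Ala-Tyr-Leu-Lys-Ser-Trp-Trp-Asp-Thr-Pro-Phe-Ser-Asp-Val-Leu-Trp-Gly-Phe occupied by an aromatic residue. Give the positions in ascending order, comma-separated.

The aromatic amino acids are Phe (F, benzyl), Trp (W, indole), and Tyr (Y, phenol).
Matching residues: Trp1, Tyr3, Trp7, Trp8, Phe12, Trp17, Phe19.

1, 3, 7, 8, 12, 17, 19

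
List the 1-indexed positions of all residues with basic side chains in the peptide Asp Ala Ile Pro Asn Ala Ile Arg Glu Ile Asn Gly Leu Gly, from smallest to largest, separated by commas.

8

The basic amino acids are Lys (K), Arg (R), and His (H).
Matching residues: Arg8.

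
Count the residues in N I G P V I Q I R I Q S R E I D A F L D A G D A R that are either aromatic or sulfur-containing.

Aromatic: F, W, Y. Sulfur-containing: C, M.
Aromatic residues here: F18 (1).
Sulfur-containing residues here: none (0).
The two groups share no amino acid, so total = 1 + 0 = 1.

1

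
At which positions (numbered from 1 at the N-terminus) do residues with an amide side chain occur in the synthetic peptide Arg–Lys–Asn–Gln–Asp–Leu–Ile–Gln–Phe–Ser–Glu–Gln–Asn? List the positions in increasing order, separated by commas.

3, 4, 8, 12, 13

The amide-side-chain residues are Asn (N) and Gln (Q).
Matching residues: Asn3, Gln4, Gln8, Gln12, Asn13.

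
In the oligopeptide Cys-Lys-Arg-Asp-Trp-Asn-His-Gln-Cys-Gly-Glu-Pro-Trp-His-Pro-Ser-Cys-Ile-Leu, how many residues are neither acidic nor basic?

Acidic: D, E. Basic: K, R, H. All other residues are neither.
Matching residues: Cys1, Trp5, Asn6, Gln8, Cys9, Gly10, Pro12, Trp13, Pro15, Ser16, Cys17, Ile18, Leu19.

13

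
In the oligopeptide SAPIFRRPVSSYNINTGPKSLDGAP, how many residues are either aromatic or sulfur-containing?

Aromatic: F, W, Y. Sulfur-containing: C, M.
Aromatic residues here: F5, Y12 (2).
Sulfur-containing residues here: none (0).
The two groups share no amino acid, so total = 2 + 0 = 2.

2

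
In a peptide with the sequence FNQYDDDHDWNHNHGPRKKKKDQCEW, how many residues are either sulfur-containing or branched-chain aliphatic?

Sulfur-containing: C, M. Branched-chain aliphatic: I, L, V.
Sulfur-containing residues here: C24 (1).
Branched-chain aliphatic residues here: none (0).
The two groups share no amino acid, so total = 1 + 0 = 1.

1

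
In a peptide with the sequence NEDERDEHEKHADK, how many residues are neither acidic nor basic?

2

Acidic: D, E. Basic: K, R, H. All other residues are neither.
Matching residues: N1, A12.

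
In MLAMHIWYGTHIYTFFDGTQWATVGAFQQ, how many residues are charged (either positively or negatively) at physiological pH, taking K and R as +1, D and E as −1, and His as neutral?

1

Charged side chains at pH ~7.4: K, R (positive); D, E (negative).
Matching residues: D17.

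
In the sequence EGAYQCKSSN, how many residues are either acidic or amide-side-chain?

3

Acidic: D, E. Amide-side-chain: N, Q.
Acidic residues here: E1 (1).
Amide-side-chain residues here: Q5, N10 (2).
The two groups share no amino acid, so total = 1 + 2 = 3.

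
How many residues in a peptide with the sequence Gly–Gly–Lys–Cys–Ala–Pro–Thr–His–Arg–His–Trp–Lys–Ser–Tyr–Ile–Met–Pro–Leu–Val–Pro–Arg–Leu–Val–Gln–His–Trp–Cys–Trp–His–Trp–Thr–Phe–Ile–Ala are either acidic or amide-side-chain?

Acidic: D, E. Amide-side-chain: N, Q.
Acidic residues here: none (0).
Amide-side-chain residues here: Gln24 (1).
The two groups share no amino acid, so total = 0 + 1 = 1.

1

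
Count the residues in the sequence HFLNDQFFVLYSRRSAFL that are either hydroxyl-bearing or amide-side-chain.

Hydroxyl-bearing: S, T, Y. Amide-side-chain: N, Q.
Hydroxyl-bearing residues here: Y11, S12, S15 (3).
Amide-side-chain residues here: N4, Q6 (2).
The two groups share no amino acid, so total = 3 + 2 = 5.

5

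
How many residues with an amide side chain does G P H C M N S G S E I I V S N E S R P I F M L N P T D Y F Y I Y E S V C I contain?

Only N (asparagine) and Q (glutamine) carry a side-chain carboxamide.
Matching residues: N6, N15, N24.

3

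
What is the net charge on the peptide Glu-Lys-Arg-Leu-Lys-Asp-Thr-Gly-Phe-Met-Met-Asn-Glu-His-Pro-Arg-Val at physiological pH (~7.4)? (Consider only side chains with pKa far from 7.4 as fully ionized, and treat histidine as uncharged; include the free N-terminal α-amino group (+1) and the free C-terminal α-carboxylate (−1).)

The side chains ionized at physiological pH are Lys/Arg (+1) and Asp/Glu (−1); with His treated as neutral, nothing else contributes.
Positive (K, R): Lys2, Arg3, Lys5, Arg16 → +4.
Negative (D, E): Glu1, Asp6, Glu13 → −3.
The N-terminus (+1) and C-terminus (−1) cancel.
Net charge = (+4) + (−3) = +1.

+1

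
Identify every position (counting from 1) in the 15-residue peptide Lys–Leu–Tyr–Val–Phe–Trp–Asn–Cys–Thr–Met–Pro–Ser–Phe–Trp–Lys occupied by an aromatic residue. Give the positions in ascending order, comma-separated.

The aromatic amino acids are Phe (F, benzyl), Trp (W, indole), and Tyr (Y, phenol).
Matching residues: Tyr3, Phe5, Trp6, Phe13, Trp14.

3, 5, 6, 13, 14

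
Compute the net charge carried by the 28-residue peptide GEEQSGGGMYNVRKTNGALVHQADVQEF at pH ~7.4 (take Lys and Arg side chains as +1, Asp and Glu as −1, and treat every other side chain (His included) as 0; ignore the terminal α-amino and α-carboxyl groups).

-2

Positive (K, R): R13, K14 → +2.
Negative (D, E): E2, E3, D24, E27 → −4.
Net charge = (+2) + (−4) = −2.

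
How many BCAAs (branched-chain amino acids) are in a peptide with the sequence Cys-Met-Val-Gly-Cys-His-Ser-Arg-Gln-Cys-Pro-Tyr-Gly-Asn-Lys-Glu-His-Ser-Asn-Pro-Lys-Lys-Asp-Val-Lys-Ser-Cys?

2

V, L, and I make up the branched-chain aliphatic group.
Matching residues: Val3, Val24.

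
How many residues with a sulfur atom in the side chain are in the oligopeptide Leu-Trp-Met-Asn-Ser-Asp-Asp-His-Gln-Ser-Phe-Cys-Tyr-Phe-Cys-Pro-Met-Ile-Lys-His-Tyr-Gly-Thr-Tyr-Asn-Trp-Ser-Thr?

The sulfur-bearing residues are cysteine (–SH) and methionine (–S–CH₃).
Matching residues: Met3, Cys12, Cys15, Met17.

4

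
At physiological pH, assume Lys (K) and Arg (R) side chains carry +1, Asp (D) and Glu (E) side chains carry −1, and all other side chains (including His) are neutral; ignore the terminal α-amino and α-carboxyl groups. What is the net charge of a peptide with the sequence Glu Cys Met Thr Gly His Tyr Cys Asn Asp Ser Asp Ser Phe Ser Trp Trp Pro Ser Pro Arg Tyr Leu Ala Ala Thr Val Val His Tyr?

-2

Positive (K, R): Arg21 → +1.
Negative (D, E): Glu1, Asp10, Asp12 → −3.
Net charge = (+1) + (−3) = −2.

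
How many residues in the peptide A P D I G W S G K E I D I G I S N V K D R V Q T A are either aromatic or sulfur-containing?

1

Aromatic: F, W, Y. Sulfur-containing: C, M.
Aromatic residues here: W6 (1).
Sulfur-containing residues here: none (0).
The two groups share no amino acid, so total = 1 + 0 = 1.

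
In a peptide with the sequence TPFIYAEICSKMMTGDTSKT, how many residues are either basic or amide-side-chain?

2

Basic: H, K, R. Amide-side-chain: N, Q.
Basic residues here: K11, K19 (2).
Amide-side-chain residues here: none (0).
The two groups share no amino acid, so total = 2 + 0 = 2.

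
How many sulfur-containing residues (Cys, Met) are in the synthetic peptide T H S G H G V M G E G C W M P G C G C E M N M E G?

Matching residues: M8, C12, M14, C17, C19, M21, M23.

7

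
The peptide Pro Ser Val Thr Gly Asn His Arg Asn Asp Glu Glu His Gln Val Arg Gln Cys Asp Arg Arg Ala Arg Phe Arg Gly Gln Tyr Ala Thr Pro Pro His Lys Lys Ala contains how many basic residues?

11

K, R, and H are the three residues with basic side chains (ε-amine, guanidinium, and imidazole respectively).
Matching residues: His7, Arg8, His13, Arg16, Arg20, Arg21, Arg23, Arg25, His33, Lys34, Lys35.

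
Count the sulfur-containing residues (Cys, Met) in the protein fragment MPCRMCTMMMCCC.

10

Matching residues: M1, C3, M5, C6, M8, M9, M10, C11, C12, C13.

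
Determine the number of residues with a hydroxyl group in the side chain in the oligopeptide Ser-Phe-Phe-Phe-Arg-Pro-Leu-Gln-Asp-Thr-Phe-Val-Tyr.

3

Serine (S), threonine (T), and tyrosine (Y) each carry a hydroxyl group on the side chain.
Matching residues: Ser1, Thr10, Tyr13.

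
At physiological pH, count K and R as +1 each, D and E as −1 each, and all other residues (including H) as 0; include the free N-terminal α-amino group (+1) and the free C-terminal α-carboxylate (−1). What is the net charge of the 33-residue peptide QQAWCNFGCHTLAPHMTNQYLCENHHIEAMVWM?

Positive (K, R): none → +0.
Negative (D, E): E23, E28 → −2.
The N-terminus (+1) and C-terminus (−1) cancel.
Net charge = (+0) + (−2) = −2.

-2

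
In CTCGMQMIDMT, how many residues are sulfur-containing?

5

Only Cys (C) and Met (M) have a sulfur atom in the side chain.
Matching residues: C1, C3, M5, M7, M10.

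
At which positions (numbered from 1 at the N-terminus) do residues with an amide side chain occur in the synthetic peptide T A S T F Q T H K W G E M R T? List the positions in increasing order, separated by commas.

6

Only N (asparagine) and Q (glutamine) carry a side-chain carboxamide.
Matching residues: Q6.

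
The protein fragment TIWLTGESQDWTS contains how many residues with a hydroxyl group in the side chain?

S, T, and Y are the three residues with a side-chain hydroxyl.
Matching residues: T1, T5, S8, T12, S13.

5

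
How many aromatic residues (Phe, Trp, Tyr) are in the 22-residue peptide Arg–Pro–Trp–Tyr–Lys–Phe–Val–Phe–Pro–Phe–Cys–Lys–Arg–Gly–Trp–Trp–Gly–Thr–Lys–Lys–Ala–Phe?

8

Matching residues: Trp3, Tyr4, Phe6, Phe8, Phe10, Trp15, Trp16, Phe22.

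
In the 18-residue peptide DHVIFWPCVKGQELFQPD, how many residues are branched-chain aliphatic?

The BCAAs are Val, Leu, and Ile — aliphatic side chains with a branch point.
Matching residues: V3, I4, V9, L14.

4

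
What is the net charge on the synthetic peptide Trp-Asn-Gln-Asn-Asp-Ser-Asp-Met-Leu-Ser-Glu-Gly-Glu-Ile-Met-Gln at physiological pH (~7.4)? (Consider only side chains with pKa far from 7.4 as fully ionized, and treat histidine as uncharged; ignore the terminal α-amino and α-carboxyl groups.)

Near pH 7.4, K and R contribute +1 each, D and E contribute −1 each, and every other side chain (His included, as stated) is uncharged.
Positive (K, R): none → +0.
Negative (D, E): Asp5, Asp7, Glu11, Glu13 → −4.
Net charge = (+0) + (−4) = −4.

-4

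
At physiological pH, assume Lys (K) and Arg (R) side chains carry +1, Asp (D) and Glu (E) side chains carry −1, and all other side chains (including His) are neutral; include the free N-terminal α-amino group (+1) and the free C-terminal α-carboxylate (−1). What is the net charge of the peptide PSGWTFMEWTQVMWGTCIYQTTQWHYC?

-1

Positive (K, R): none → +0.
Negative (D, E): E8 → −1.
The N-terminus (+1) and C-terminus (−1) cancel.
Net charge = (+0) + (−1) = −1.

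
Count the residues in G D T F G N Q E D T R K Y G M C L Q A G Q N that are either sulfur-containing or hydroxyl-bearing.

5

Sulfur-containing: C, M. Hydroxyl-bearing: S, T, Y.
Sulfur-containing residues here: M15, C16 (2).
Hydroxyl-bearing residues here: T3, T10, Y13 (3).
The two groups share no amino acid, so total = 2 + 3 = 5.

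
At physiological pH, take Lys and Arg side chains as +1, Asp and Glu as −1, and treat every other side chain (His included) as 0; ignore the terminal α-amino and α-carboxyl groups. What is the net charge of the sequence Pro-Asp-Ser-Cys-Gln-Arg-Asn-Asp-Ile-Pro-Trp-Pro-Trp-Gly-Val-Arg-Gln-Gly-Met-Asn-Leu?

0

Positive (K, R): Arg6, Arg16 → +2.
Negative (D, E): Asp2, Asp8 → −2.
Net charge = (+2) + (−2) = 0.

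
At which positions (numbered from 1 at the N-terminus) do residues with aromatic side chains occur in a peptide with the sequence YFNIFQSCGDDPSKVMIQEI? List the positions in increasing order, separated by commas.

F, W, and Y each carry an aromatic ring on the side chain.
Matching residues: Y1, F2, F5.

1, 2, 5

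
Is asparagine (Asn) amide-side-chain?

Yes

The amide-side-chain residues are Asn (N) and Gln (Q).
Asparagine is in this group.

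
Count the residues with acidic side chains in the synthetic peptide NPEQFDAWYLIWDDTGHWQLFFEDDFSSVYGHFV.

7

Only D (aspartate) and E (glutamate) carry a side-chain carboxylic acid.
Matching residues: E3, D6, D13, D14, E23, D24, D25.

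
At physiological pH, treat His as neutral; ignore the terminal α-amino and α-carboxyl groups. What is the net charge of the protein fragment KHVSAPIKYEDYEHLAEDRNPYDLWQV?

At pH ~7.4 the Lys and Arg side chains are protonated (+1), the Asp and Glu side chains are deprotonated (−1), and with His taken as neutral all other side chains carry no charge.
Positive (K, R): K1, K8, R19 → +3.
Negative (D, E): E10, D11, E13, E17, D18, D23 → −6.
Net charge = (+3) + (−6) = −3.

-3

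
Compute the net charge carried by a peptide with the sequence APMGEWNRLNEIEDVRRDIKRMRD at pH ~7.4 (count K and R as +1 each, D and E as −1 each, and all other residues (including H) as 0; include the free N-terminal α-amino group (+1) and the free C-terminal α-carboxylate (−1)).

0

Positive (K, R): R8, R16, R17, K20, R21, R23 → +6.
Negative (D, E): E5, E11, E13, D14, D18, D24 → −6.
The N-terminus (+1) and C-terminus (−1) cancel.
Net charge = (+6) + (−6) = 0.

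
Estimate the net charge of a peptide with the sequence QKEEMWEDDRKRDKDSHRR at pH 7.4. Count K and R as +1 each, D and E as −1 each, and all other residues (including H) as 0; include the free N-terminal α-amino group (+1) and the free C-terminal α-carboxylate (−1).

0

Positive (K, R): K2, R10, K11, R12, K14, R18, R19 → +7.
Negative (D, E): E3, E4, E7, D8, D9, D13, D15 → −7.
The N-terminus (+1) and C-terminus (−1) cancel.
Net charge = (+7) + (−7) = 0.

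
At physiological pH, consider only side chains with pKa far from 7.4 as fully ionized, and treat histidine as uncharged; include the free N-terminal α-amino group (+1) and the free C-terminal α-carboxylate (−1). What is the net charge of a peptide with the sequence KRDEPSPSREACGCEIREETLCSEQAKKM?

-1

Near pH 7.4, K and R contribute +1 each, D and E contribute −1 each, and every other side chain (His included, as stated) is uncharged.
Positive (K, R): K1, R2, R9, R17, K27, K28 → +6.
Negative (D, E): D3, E4, E10, E15, E18, E19, E24 → −7.
The N-terminus (+1) and C-terminus (−1) cancel.
Net charge = (+6) + (−7) = −1.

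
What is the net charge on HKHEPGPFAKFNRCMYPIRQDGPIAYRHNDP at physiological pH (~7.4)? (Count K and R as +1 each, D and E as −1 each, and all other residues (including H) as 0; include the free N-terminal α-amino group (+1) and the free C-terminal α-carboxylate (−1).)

Positive (K, R): K2, K10, R13, R19, R27 → +5.
Negative (D, E): E4, D21, D30 → −3.
The N-terminus (+1) and C-terminus (−1) cancel.
Net charge = (+5) + (−3) = +2.

+2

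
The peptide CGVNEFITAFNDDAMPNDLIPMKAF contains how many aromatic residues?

The aromatic amino acids are Phe (F, benzyl), Trp (W, indole), and Tyr (Y, phenol).
Matching residues: F6, F10, F25.

3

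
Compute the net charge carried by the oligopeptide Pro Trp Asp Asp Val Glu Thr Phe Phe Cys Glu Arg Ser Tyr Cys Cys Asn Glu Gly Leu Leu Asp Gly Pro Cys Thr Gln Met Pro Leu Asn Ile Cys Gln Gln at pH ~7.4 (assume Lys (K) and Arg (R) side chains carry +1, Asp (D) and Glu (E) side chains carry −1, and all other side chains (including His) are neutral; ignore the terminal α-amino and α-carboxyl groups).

Positive (K, R): Arg12 → +1.
Negative (D, E): Asp3, Asp4, Glu6, Glu11, Glu18, Asp22 → −6.
Net charge = (+1) + (−6) = −5.

-5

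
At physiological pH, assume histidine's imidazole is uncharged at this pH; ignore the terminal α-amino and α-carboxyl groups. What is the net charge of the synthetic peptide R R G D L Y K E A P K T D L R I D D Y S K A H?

Near pH 7.4, K and R contribute +1 each, D and E contribute −1 each, and every other side chain (His included, as stated) is uncharged.
Positive (K, R): R1, R2, K7, K11, R15, K21 → +6.
Negative (D, E): D4, E8, D13, D17, D18 → −5.
Net charge = (+6) + (−5) = +1.

+1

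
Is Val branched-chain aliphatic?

Yes

The BCAAs are Val, Leu, and Ile — aliphatic side chains with a branch point.
Valine is in this group.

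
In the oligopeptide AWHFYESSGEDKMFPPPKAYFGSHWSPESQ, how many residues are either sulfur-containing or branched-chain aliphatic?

Sulfur-containing: C, M. Branched-chain aliphatic: I, L, V.
Sulfur-containing residues here: M13 (1).
Branched-chain aliphatic residues here: none (0).
The two groups share no amino acid, so total = 1 + 0 = 1.

1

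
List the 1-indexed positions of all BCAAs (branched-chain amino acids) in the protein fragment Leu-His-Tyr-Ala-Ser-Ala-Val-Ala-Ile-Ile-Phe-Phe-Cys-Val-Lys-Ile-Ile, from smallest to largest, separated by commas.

Valine (V), leucine (L), and isoleucine (I) are the branched-chain amino acids.
Matching residues: Leu1, Val7, Ile9, Ile10, Val14, Ile16, Ile17.

1, 7, 9, 10, 14, 16, 17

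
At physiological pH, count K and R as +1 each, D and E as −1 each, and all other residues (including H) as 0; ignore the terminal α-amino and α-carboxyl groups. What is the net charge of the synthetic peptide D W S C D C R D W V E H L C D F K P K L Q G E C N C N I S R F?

-2

Positive (K, R): R7, K17, K19, R30 → +4.
Negative (D, E): D1, D5, D8, E11, D15, E23 → −6.
Net charge = (+4) + (−6) = −2.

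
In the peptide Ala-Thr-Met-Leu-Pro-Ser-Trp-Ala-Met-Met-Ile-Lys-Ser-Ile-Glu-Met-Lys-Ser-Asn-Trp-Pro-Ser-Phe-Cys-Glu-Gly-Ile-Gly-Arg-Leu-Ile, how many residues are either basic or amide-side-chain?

Basic: H, K, R. Amide-side-chain: N, Q.
Basic residues here: Lys12, Lys17, Arg29 (3).
Amide-side-chain residues here: Asn19 (1).
The two groups share no amino acid, so total = 3 + 1 = 4.

4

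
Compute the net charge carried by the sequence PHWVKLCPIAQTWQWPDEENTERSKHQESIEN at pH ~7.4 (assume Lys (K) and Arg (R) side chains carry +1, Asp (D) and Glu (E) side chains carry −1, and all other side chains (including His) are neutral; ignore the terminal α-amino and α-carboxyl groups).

-3

Positive (K, R): K5, R23, K25 → +3.
Negative (D, E): D17, E18, E19, E22, E28, E31 → −6.
Net charge = (+3) + (−6) = −3.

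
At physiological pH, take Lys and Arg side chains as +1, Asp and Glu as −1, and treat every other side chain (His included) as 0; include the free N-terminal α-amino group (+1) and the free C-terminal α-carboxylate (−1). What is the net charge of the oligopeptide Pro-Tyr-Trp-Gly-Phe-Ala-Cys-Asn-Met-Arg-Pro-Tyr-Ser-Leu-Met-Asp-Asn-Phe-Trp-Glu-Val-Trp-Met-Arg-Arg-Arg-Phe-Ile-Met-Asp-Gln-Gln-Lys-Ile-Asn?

+2

Positive (K, R): Arg10, Arg24, Arg25, Arg26, Lys33 → +5.
Negative (D, E): Asp16, Glu20, Asp30 → −3.
The N-terminus (+1) and C-terminus (−1) cancel.
Net charge = (+5) + (−3) = +2.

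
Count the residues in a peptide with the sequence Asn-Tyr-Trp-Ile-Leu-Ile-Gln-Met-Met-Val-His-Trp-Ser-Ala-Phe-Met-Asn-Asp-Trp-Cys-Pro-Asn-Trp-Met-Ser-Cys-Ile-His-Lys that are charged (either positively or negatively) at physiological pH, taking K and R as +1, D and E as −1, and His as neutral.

2

Charged side chains at pH ~7.4: K, R (positive); D, E (negative).
Matching residues: Asp18, Lys29.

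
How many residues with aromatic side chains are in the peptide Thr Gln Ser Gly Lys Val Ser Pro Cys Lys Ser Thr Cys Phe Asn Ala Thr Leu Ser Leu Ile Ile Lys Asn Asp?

1

Phenylalanine (F), tryptophan (W), and tyrosine (Y) have aromatic ring side chains.
Matching residues: Phe14.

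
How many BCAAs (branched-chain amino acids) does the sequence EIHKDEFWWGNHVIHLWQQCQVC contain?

The BCAAs are Val, Leu, and Ile — aliphatic side chains with a branch point.
Matching residues: I2, V13, I14, L16, V22.

5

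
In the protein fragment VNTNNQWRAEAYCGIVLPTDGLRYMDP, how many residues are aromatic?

3

F, W, and Y each carry an aromatic ring on the side chain.
Matching residues: W7, Y12, Y24.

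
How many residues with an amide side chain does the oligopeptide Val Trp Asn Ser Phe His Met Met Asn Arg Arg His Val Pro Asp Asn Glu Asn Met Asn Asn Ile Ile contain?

6

Asparagine (N) and glutamine (Q) have uncharged amide side chains.
Matching residues: Asn3, Asn9, Asn16, Asn18, Asn20, Asn21.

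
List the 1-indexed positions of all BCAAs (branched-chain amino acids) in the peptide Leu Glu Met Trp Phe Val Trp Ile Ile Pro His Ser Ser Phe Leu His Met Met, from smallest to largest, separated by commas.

Valine (V), leucine (L), and isoleucine (I) are the branched-chain amino acids.
Matching residues: Leu1, Val6, Ile8, Ile9, Leu15.

1, 6, 8, 9, 15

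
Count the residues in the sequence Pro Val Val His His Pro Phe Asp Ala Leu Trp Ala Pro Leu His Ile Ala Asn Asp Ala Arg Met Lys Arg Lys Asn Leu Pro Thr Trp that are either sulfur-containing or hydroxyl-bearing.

2

Sulfur-containing: C, M. Hydroxyl-bearing: S, T, Y.
Sulfur-containing residues here: Met22 (1).
Hydroxyl-bearing residues here: Thr29 (1).
The two groups share no amino acid, so total = 1 + 1 = 2.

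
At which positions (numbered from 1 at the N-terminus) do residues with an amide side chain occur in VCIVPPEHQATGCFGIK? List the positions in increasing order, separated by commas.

The amide-side-chain residues are Asn (N) and Gln (Q).
Matching residues: Q9.

9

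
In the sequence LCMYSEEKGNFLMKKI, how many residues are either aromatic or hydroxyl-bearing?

3

Aromatic: F, W, Y. Hydroxyl-bearing: S, T, Y.
Aromatic residues here: Y4, F11 (2).
Hydroxyl-bearing residues here: Y4, S5 (2).
Y is in both groups, so the 1 Y residue must not be double-counted.
Total = 2 + 2 − 1 = 3.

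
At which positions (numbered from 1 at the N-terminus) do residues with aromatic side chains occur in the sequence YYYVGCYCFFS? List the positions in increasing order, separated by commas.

The aromatic amino acids are Phe (F, benzyl), Trp (W, indole), and Tyr (Y, phenol).
Matching residues: Y1, Y2, Y3, Y7, F9, F10.

1, 2, 3, 7, 9, 10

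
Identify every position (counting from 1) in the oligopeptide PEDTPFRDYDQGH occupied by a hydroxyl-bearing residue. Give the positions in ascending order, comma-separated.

4, 9

S, T, and Y are the three residues with a side-chain hydroxyl.
Matching residues: T4, Y9.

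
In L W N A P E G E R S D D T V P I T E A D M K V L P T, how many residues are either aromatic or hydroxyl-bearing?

5

Aromatic: F, W, Y. Hydroxyl-bearing: S, T, Y.
Aromatic residues here: W2 (1).
Hydroxyl-bearing residues here: S10, T13, T17, T26 (4).
(Y belongs to both groups, but none appear in this sequence.) Total = 1 + 4 = 5.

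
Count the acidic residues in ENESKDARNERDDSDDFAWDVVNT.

9

The acidic residues are Asp (D) and Glu (E), whose side chains end in a carboxylate group.
Matching residues: E1, E3, D6, E10, D12, D13, D15, D16, D20.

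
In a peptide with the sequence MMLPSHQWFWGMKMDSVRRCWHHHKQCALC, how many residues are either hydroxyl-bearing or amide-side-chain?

4

Hydroxyl-bearing: S, T, Y. Amide-side-chain: N, Q.
Hydroxyl-bearing residues here: S5, S16 (2).
Amide-side-chain residues here: Q7, Q26 (2).
The two groups share no amino acid, so total = 2 + 2 = 4.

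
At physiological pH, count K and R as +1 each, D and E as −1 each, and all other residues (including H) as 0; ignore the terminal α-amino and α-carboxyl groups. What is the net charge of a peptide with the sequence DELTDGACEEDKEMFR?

-5

Positive (K, R): K12, R16 → +2.
Negative (D, E): D1, E2, D5, E9, E10, D11, E13 → −7.
Net charge = (+2) + (−7) = −5.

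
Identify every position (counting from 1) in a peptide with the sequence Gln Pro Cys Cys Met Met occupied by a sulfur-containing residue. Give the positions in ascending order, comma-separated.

3, 4, 5, 6

Matching residues: Cys3, Cys4, Met5, Met6.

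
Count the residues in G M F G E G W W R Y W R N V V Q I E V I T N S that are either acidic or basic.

4

Acidic: D, E. Basic: H, K, R.
Acidic residues here: E5, E18 (2).
Basic residues here: R9, R12 (2).
The two groups share no amino acid, so total = 2 + 2 = 4.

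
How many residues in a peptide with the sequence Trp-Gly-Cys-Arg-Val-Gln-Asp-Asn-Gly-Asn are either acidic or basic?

2

Acidic: D, E. Basic: H, K, R.
Acidic residues here: Asp7 (1).
Basic residues here: Arg4 (1).
The two groups share no amino acid, so total = 1 + 1 = 2.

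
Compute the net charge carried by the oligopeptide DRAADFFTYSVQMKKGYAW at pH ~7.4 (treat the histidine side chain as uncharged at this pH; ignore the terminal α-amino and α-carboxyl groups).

At pH ~7.4 the Lys and Arg side chains are protonated (+1), the Asp and Glu side chains are deprotonated (−1), and with His taken as neutral all other side chains carry no charge.
Positive (K, R): R2, K14, K15 → +3.
Negative (D, E): D1, D5 → −2.
Net charge = (+3) + (−2) = +1.

+1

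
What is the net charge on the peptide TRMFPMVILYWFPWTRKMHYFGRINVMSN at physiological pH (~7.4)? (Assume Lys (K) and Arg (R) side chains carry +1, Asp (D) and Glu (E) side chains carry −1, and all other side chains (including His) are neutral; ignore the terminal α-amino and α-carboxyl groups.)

+4

Positive (K, R): R2, R16, K17, R23 → +4.
Negative (D, E): none → −0.
Net charge = (+4) + (−0) = +4.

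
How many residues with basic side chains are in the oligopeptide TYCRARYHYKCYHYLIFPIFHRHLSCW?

Lysine (K), arginine (R), and histidine (H) have basic, nitrogen-containing side chains.
Matching residues: R4, R6, H8, K10, H13, H21, R22, H23.

8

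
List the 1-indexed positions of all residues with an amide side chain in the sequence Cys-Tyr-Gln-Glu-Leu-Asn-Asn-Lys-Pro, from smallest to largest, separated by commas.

Asparagine (N) and glutamine (Q) have uncharged amide side chains.
Matching residues: Gln3, Asn6, Asn7.

3, 6, 7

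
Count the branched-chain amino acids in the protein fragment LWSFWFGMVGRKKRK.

The BCAAs are Val, Leu, and Ile — aliphatic side chains with a branch point.
Matching residues: L1, V9.

2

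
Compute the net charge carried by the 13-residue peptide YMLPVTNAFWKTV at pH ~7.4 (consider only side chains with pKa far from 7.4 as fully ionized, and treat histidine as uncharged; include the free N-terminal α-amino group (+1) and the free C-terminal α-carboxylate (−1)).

+1

The side chains ionized at physiological pH are Lys/Arg (+1) and Asp/Glu (−1); with His treated as neutral, nothing else contributes.
Positive (K, R): K11 → +1.
Negative (D, E): none → −0.
The N-terminus (+1) and C-terminus (−1) cancel.
Net charge = (+1) + (−0) = +1.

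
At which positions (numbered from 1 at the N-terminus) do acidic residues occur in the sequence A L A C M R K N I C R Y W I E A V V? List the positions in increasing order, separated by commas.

Aspartate (D) and glutamate (E) have carboxylic-acid side chains and are the acidic amino acids.
Matching residues: E15.

15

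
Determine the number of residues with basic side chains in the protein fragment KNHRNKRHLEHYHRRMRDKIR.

13

K, R, and H are the three residues with basic side chains (ε-amine, guanidinium, and imidazole respectively).
Matching residues: K1, H3, R4, K6, R7, H8, H11, H13, R14, R15, R17, K19, R21.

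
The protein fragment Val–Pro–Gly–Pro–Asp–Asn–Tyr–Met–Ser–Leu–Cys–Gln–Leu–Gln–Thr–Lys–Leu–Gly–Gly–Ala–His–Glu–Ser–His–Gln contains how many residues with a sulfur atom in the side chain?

The sulfur-bearing residues are cysteine (–SH) and methionine (–S–CH₃).
Matching residues: Met8, Cys11.

2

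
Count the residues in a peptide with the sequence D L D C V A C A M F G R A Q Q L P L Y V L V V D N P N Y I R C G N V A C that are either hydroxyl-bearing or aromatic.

3

Hydroxyl-bearing: S, T, Y. Aromatic: F, W, Y.
Hydroxyl-bearing residues here: Y19, Y28 (2).
Aromatic residues here: F10, Y19, Y28 (3).
Y is in both groups, so the 2 Y residues must not be double-counted.
Total = 2 + 3 − 2 = 3.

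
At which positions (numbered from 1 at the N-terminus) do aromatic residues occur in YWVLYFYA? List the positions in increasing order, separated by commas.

F, W, and Y each carry an aromatic ring on the side chain.
Matching residues: Y1, W2, Y5, F6, Y7.

1, 2, 5, 6, 7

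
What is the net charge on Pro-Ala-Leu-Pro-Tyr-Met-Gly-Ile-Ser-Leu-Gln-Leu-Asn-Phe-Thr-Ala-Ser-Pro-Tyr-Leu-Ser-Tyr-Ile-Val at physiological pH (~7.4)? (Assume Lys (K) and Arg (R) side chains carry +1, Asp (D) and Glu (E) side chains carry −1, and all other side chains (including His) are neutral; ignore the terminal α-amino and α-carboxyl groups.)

Positive (K, R): none → +0.
Negative (D, E): none → −0.
Net charge = (+0) + (−0) = 0.

0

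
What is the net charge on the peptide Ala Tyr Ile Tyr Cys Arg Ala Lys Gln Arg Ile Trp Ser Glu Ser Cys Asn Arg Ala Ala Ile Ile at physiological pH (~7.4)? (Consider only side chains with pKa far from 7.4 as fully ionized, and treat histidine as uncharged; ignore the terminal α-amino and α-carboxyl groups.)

+3

At pH ~7.4 the Lys and Arg side chains are protonated (+1), the Asp and Glu side chains are deprotonated (−1), and with His taken as neutral all other side chains carry no charge.
Positive (K, R): Arg6, Lys8, Arg10, Arg18 → +4.
Negative (D, E): Glu14 → −1.
Net charge = (+4) + (−1) = +3.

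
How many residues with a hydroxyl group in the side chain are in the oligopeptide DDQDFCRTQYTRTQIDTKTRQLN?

6

Serine (S), threonine (T), and tyrosine (Y) each carry a hydroxyl group on the side chain.
Matching residues: T8, Y10, T11, T13, T17, T19.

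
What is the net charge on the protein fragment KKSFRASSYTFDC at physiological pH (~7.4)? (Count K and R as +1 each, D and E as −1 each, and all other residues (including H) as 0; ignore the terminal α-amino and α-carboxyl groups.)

Positive (K, R): K1, K2, R5 → +3.
Negative (D, E): D12 → −1.
Net charge = (+3) + (−1) = +2.

+2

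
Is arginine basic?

K, R, and H are the three residues with basic side chains (ε-amine, guanidinium, and imidazole respectively).
Arginine is in this group.

Yes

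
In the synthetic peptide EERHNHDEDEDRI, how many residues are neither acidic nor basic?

Acidic: D, E. Basic: K, R, H. All other residues are neither.
Matching residues: N5, I13.

2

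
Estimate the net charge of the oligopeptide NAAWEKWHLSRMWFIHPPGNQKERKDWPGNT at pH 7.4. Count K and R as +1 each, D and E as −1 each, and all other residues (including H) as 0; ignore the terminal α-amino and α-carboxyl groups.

+2

Positive (K, R): K6, R11, K22, R24, K25 → +5.
Negative (D, E): E5, E23, D26 → −3.
Net charge = (+5) + (−3) = +2.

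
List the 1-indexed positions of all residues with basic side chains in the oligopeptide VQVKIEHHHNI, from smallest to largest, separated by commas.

4, 7, 8, 9

The basic amino acids are Lys (K), Arg (R), and His (H).
Matching residues: K4, H7, H8, H9.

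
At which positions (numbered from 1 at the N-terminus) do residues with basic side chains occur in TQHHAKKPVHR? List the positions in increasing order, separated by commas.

3, 4, 6, 7, 10, 11

Lysine (K), arginine (R), and histidine (H) have basic, nitrogen-containing side chains.
Matching residues: H3, H4, K6, K7, H10, R11.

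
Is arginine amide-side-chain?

No

The amide-side-chain residues are Asn (N) and Gln (Q).
Arginine is not in this group.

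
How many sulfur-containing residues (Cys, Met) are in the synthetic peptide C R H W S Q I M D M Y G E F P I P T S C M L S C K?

Matching residues: C1, M8, M10, C20, M21, C24.

6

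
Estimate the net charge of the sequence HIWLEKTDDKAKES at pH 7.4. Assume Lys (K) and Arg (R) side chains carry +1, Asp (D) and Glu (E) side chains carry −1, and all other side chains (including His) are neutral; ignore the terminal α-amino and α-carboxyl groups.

-1

Positive (K, R): K6, K10, K12 → +3.
Negative (D, E): E5, D8, D9, E13 → −4.
Net charge = (+3) + (−4) = −1.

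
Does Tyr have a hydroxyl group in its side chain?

The –OH-bearing residues are Ser, Thr (aliphatic alcohols), and Tyr (phenol).
Tyrosine is in this group.

Yes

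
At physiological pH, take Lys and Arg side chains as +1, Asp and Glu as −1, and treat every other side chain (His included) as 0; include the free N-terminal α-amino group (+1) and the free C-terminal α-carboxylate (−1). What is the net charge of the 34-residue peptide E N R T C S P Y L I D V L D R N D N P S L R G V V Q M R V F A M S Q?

0

Positive (K, R): R3, R15, R22, R28 → +4.
Negative (D, E): E1, D11, D14, D17 → −4.
The N-terminus (+1) and C-terminus (−1) cancel.
Net charge = (+4) + (−4) = 0.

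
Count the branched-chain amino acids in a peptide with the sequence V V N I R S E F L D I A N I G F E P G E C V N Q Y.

7

The BCAAs are Val, Leu, and Ile — aliphatic side chains with a branch point.
Matching residues: V1, V2, I4, L9, I11, I14, V22.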